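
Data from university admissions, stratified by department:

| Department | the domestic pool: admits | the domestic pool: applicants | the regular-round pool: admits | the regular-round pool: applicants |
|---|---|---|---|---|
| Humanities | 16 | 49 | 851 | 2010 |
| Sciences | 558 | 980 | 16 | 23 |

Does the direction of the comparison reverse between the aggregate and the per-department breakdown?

Humanities: the domestic pool 16/49 = 32.7%, the regular-round pool 851/2010 = 42.3% → the regular-round pool
Sciences: the domestic pool 558/980 = 56.9%, the regular-round pool 16/23 = 69.6% → the regular-round pool
Overall: the domestic pool 574/1029 = 55.8%, the regular-round pool 867/2033 = 42.6% → the domestic pool
The regular-round pool wins each department group but the domestic pool wins overall — the comparison reverses. The regular-round pool's applicants skew toward Humanities, which has a lower base rate.

Yes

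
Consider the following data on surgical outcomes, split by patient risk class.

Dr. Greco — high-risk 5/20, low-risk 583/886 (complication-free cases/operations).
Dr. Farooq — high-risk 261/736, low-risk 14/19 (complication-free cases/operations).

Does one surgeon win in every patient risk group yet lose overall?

Yes

High-risk: Dr. Greco 5/20 = 25.0%, Dr. Farooq 261/736 = 35.5% → Dr. Farooq
Low-risk: Dr. Greco 583/886 = 65.8%, Dr. Farooq 14/19 = 73.7% → Dr. Farooq
Overall: Dr. Greco 588/906 = 64.9%, Dr. Farooq 275/755 = 36.4% → Dr. Greco
Dr. Farooq wins each patient risk group but Dr. Greco wins overall — the comparison reverses. Dr. Farooq's operations skew toward high-risk, which has a lower base rate.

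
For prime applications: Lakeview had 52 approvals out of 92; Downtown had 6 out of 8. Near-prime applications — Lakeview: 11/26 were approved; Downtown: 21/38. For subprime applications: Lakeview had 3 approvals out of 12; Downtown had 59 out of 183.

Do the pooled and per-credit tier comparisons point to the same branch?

No

Prime: Lakeview 52/92 = 56.5%, Downtown 6/8 = 75.0% → Downtown
Near-prime: Lakeview 11/26 = 42.3%, Downtown 21/38 = 55.3% → Downtown
Subprime: Lakeview 3/12 = 25.0%, Downtown 59/183 = 32.2% → Downtown
Overall: Lakeview 66/130 = 50.8%, Downtown 86/229 = 37.6% → Lakeview
Downtown wins each credit group but Lakeview wins overall — the comparison reverses. Downtown's applications skew toward subprime, which has a lower base rate.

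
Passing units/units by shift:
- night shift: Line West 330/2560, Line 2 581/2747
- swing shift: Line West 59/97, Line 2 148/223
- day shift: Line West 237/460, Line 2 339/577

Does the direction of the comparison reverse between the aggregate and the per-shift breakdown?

No

Night shift: Line West 330/2560 = 12.9%, Line 2 581/2747 = 21.2% → Line 2
Swing shift: Line West 59/97 = 60.8%, Line 2 148/223 = 66.4% → Line 2
Day shift: Line West 237/460 = 51.5%, Line 2 339/577 = 58.8% → Line 2
Overall: Line West 626/3117 = 20.1%, Line 2 1068/3547 = 30.1% → Line 2
Line 2 wins overall and in every shift group — no reversal.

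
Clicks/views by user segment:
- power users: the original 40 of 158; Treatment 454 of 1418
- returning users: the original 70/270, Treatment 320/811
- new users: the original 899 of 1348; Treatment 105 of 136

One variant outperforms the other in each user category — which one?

Power users: the original 40/158 = 25.3%, Treatment 454/1418 = 32.0% → Treatment
Returning users: the original 70/270 = 25.9%, Treatment 320/811 = 39.5% → Treatment
New users: the original 899/1348 = 66.7%, Treatment 105/136 = 77.2% → Treatment
Treatment has the higher rate in all 3 groups.

Treatment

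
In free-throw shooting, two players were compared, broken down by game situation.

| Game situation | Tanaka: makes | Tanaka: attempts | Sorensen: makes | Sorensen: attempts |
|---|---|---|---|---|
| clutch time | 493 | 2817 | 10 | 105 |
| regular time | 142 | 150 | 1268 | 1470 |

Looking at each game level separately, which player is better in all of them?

Tanaka

Clutch time: Tanaka 493/2817 = 17.5%, Sorensen 10/105 = 9.5% → Tanaka
Regular time: Tanaka 142/150 = 94.7%, Sorensen 1268/1470 = 86.3% → Tanaka
Tanaka has the higher rate in both groups.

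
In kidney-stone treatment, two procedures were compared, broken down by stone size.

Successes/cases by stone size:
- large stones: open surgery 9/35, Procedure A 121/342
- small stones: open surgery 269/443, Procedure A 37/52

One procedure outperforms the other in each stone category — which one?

Large stones: open surgery 9/35 = 25.7%, Procedure A 121/342 = 35.4% → Procedure A
Small stones: open surgery 269/443 = 60.7%, Procedure A 37/52 = 71.2% → Procedure A
Procedure A has the higher rate in both groups.

Procedure A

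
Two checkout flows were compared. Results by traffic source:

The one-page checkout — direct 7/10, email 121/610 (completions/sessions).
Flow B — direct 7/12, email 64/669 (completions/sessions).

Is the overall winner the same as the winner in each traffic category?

Yes

Direct: the one-page checkout 7/10 = 70.0%, Flow B 7/12 = 58.3% → the one-page checkout
Email: the one-page checkout 121/610 = 19.8%, Flow B 64/669 = 9.6% → the one-page checkout
Overall: the one-page checkout 128/620 = 20.6%, Flow B 71/681 = 10.4% → the one-page checkout
The one-page checkout wins overall and in every traffic group — no reversal.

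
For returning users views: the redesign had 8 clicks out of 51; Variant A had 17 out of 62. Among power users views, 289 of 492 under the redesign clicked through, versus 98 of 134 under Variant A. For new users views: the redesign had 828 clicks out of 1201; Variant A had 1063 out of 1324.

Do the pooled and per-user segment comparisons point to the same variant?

Returning users: the redesign 8/51 = 15.7%, Variant A 17/62 = 27.4% → Variant A
Power users: the redesign 289/492 = 58.7%, Variant A 98/134 = 73.1% → Variant A
New users: the redesign 828/1201 = 68.9%, Variant A 1063/1324 = 80.3% → Variant A
Overall: the redesign 1125/1744 = 64.5%, Variant A 1178/1520 = 77.5% → Variant A
Variant A wins overall and in every user group — no reversal.

Yes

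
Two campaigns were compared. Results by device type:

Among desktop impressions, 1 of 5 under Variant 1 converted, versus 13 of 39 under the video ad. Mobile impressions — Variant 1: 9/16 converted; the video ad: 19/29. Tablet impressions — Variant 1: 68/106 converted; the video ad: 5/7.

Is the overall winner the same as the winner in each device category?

Desktop: Variant 1 1/5 = 20.0%, the video ad 13/39 = 33.3% → the video ad
Mobile: Variant 1 9/16 = 56.2%, the video ad 19/29 = 65.5% → the video ad
Tablet: Variant 1 68/106 = 64.2%, the video ad 5/7 = 71.4% → the video ad
Overall: Variant 1 78/127 = 61.4%, the video ad 37/75 = 49.3% → Variant 1
The video ad wins each device group but Variant 1 wins overall — the comparison reverses. The video ad's impressions skew toward desktop, which has a lower base rate.

No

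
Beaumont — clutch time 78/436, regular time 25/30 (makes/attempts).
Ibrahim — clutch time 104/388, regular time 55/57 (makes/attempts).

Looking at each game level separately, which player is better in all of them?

Ibrahim

Clutch time: Beaumont 78/436 = 17.9%, Ibrahim 104/388 = 26.8% → Ibrahim
Regular time: Beaumont 25/30 = 83.3%, Ibrahim 55/57 = 96.5% → Ibrahim
Ibrahim has the higher rate in both groups.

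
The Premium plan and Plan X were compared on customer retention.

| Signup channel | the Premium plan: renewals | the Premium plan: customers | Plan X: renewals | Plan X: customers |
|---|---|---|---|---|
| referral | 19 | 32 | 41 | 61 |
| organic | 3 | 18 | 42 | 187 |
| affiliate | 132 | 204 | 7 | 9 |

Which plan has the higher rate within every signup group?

Plan X

Referral: the Premium plan 19/32 = 59.4%, Plan X 41/61 = 67.2% → Plan X
Organic: the Premium plan 3/18 = 16.7%, Plan X 42/187 = 22.5% → Plan X
Affiliate: the Premium plan 132/204 = 64.7%, Plan X 7/9 = 77.8% → Plan X
Plan X has the higher rate in all 3 groups.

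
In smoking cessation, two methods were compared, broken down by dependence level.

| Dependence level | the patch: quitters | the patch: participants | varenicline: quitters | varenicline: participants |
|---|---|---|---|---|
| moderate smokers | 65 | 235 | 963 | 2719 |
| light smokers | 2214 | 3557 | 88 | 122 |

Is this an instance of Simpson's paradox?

Moderate smokers: the patch 65/235 = 27.7%, varenicline 963/2719 = 35.4% → varenicline
Light smokers: the patch 2214/3557 = 62.2%, varenicline 88/122 = 72.1% → varenicline
Overall: the patch 2279/3792 = 60.1%, varenicline 1051/2841 = 37.0% → the patch
Varenicline wins each dependence group but the patch wins overall — the comparison reverses. Varenicline's participants skew toward moderate smokers, which has a lower base rate.

Yes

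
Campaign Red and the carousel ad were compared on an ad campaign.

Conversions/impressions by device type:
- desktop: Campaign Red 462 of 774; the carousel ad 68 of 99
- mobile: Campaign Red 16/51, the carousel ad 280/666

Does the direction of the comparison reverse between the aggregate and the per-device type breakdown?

Yes

Desktop: Campaign Red 462/774 = 59.7%, the carousel ad 68/99 = 68.7% → the carousel ad
Mobile: Campaign Red 16/51 = 31.4%, the carousel ad 280/666 = 42.0% → the carousel ad
Overall: Campaign Red 478/825 = 57.9%, the carousel ad 348/765 = 45.5% → Campaign Red
The carousel ad wins each device group but Campaign Red wins overall — the comparison reverses. The carousel ad's impressions skew toward mobile, which has a lower base rate.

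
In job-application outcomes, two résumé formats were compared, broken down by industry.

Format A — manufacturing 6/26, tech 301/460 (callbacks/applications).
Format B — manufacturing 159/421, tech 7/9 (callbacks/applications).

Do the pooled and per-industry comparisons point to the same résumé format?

No

Manufacturing: Format A 6/26 = 23.1%, Format B 159/421 = 37.8% → Format B
Tech: Format A 301/460 = 65.4%, Format B 7/9 = 77.8% → Format B
Overall: Format A 307/486 = 63.2%, Format B 166/430 = 38.6% → Format A
Format B wins each industry group but Format A wins overall — the comparison reverses. Format B's applications skew toward manufacturing, which has a lower base rate.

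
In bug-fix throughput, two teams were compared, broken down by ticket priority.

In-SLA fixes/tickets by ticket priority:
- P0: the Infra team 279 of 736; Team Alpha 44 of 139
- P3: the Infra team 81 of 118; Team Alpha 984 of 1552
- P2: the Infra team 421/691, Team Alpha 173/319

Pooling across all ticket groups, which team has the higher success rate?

Team Alpha

P0: the Infra team 279/736 = 37.9%, Team Alpha 44/139 = 31.7% → the Infra team
P3: the Infra team 81/118 = 68.6%, Team Alpha 984/1552 = 63.4% → the Infra team
P2: the Infra team 421/691 = 60.9%, Team Alpha 173/319 = 54.2% → the Infra team
Overall: the Infra team 781/1545 = 50.6%, Team Alpha 1201/2010 = 59.8% → Team Alpha
(The Infra team wins every ticket group but Team Alpha wins overall — the Infra team's tickets skew toward the low-rate P0 group.)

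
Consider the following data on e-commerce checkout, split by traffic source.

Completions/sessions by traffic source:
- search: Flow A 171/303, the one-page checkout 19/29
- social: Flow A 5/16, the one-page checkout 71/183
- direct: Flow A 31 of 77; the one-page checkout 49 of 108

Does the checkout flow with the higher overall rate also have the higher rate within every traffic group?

No

Search: Flow A 171/303 = 56.4%, the one-page checkout 19/29 = 65.5% → the one-page checkout
Social: Flow A 5/16 = 31.2%, the one-page checkout 71/183 = 38.8% → the one-page checkout
Direct: Flow A 31/77 = 40.3%, the one-page checkout 49/108 = 45.4% → the one-page checkout
Overall: Flow A 207/396 = 52.3%, the one-page checkout 139/320 = 43.4% → Flow A
The one-page checkout wins each traffic group but Flow A wins overall — the comparison reverses. The one-page checkout's sessions skew toward social, which has a lower base rate.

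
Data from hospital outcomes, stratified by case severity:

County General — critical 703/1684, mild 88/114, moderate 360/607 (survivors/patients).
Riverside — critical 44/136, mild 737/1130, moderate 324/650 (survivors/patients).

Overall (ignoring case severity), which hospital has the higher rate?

Riverside

Critical: County General 703/1684 = 41.7%, Riverside 44/136 = 32.4% → County General
Mild: County General 88/114 = 77.2%, Riverside 737/1130 = 65.2% → County General
Moderate: County General 360/607 = 59.3%, Riverside 324/650 = 49.8% → County General
Overall: County General 1151/2405 = 47.9%, Riverside 1105/1916 = 57.7% → Riverside
(County General wins every case group but Riverside wins overall — County General's patients skew toward the low-rate critical group.)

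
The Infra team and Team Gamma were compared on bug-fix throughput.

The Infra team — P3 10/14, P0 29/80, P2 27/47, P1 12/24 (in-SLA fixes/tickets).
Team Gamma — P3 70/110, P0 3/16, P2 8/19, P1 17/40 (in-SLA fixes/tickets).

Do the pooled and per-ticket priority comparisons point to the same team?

P3: the Infra team 10/14 = 71.4%, Team Gamma 70/110 = 63.6% → the Infra team
P0: the Infra team 29/80 = 36.2%, Team Gamma 3/16 = 18.8% → the Infra team
P2: the Infra team 27/47 = 57.4%, Team Gamma 8/19 = 42.1% → the Infra team
P1: the Infra team 12/24 = 50.0%, Team Gamma 17/40 = 42.5% → the Infra team
Overall: the Infra team 78/165 = 47.3%, Team Gamma 98/185 = 53.0% → Team Gamma
The Infra team wins each ticket group but Team Gamma wins overall — the comparison reverses. The Infra team's tickets skew toward P0, which has a lower base rate.

No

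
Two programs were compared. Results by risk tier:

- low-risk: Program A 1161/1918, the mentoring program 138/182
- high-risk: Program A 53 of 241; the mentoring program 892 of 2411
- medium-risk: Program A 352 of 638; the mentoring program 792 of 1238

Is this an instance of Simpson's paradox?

Yes

Low-risk: Program A 1161/1918 = 60.5%, the mentoring program 138/182 = 75.8% → the mentoring program
High-risk: Program A 53/241 = 22.0%, the mentoring program 892/2411 = 37.0% → the mentoring program
Medium-risk: Program A 352/638 = 55.2%, the mentoring program 792/1238 = 64.0% → the mentoring program
Overall: Program A 1566/2797 = 56.0%, the mentoring program 1822/3831 = 47.6% → Program A
The mentoring program wins each risk group but Program A wins overall — the comparison reverses. The mentoring program's participants skew toward high-risk, which has a lower base rate.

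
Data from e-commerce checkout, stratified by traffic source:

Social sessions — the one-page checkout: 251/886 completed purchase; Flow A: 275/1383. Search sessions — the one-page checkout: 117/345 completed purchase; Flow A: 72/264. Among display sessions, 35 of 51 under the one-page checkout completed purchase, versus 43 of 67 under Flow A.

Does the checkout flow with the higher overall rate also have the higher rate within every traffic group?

Yes

Social: the one-page checkout 251/886 = 28.3%, Flow A 275/1383 = 19.9% → the one-page checkout
Search: the one-page checkout 117/345 = 33.9%, Flow A 72/264 = 27.3% → the one-page checkout
Display: the one-page checkout 35/51 = 68.6%, Flow A 43/67 = 64.2% → the one-page checkout
Overall: the one-page checkout 403/1282 = 31.4%, Flow A 390/1714 = 22.8% → the one-page checkout
The one-page checkout wins overall and in every traffic group — no reversal.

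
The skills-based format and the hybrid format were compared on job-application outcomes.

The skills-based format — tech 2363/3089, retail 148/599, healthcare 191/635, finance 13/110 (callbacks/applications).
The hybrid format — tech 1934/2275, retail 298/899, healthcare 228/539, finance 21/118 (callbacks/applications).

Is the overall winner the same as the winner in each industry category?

Tech: the skills-based format 2363/3089 = 76.5%, the hybrid format 1934/2275 = 85.0% → the hybrid format
Retail: the skills-based format 148/599 = 24.7%, the hybrid format 298/899 = 33.1% → the hybrid format
Healthcare: the skills-based format 191/635 = 30.1%, the hybrid format 228/539 = 42.3% → the hybrid format
Finance: the skills-based format 13/110 = 11.8%, the hybrid format 21/118 = 17.8% → the hybrid format
Overall: the skills-based format 2715/4433 = 61.2%, the hybrid format 2481/3831 = 64.8% → the hybrid format
The hybrid format wins overall and in every industry group — no reversal.

Yes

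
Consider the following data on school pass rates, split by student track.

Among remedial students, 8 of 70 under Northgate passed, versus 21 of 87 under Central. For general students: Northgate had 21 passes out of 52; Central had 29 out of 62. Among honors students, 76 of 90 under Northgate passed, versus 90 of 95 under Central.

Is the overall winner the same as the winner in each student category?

Yes

Remedial: Northgate 8/70 = 11.4%, Central 21/87 = 24.1% → Central
General: Northgate 21/52 = 40.4%, Central 29/62 = 46.8% → Central
Honors: Northgate 76/90 = 84.4%, Central 90/95 = 94.7% → Central
Overall: Northgate 105/212 = 49.5%, Central 140/244 = 57.4% → Central
Central wins overall and in every student group — no reversal.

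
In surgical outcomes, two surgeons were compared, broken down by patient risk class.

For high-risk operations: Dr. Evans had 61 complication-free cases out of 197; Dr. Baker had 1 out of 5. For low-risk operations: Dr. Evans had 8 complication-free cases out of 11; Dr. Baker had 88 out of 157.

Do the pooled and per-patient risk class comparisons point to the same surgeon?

High-risk: Dr. Evans 61/197 = 31.0%, Dr. Baker 1/5 = 20.0% → Dr. Evans
Low-risk: Dr. Evans 8/11 = 72.7%, Dr. Baker 88/157 = 56.1% → Dr. Evans
Overall: Dr. Evans 69/208 = 33.2%, Dr. Baker 89/162 = 54.9% → Dr. Baker
Dr. Evans wins each patient risk group but Dr. Baker wins overall — the comparison reverses. Dr. Evans's operations skew toward high-risk, which has a lower base rate.

No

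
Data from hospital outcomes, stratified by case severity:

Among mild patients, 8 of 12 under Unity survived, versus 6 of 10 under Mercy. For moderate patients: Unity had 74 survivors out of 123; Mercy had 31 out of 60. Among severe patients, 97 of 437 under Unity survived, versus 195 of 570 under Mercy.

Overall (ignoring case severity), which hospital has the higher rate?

Mild: Unity 8/12 = 66.7%, Mercy 6/10 = 60.0% → Unity
Moderate: Unity 74/123 = 60.2%, Mercy 31/60 = 51.7% → Unity
Severe: Unity 97/437 = 22.2%, Mercy 195/570 = 34.2% → Mercy
Overall: Unity 179/572 = 31.3%, Mercy 232/640 = 36.2% → Mercy
(Neither sweeps every case group, but Mercy has the higher pooled rate.)

Mercy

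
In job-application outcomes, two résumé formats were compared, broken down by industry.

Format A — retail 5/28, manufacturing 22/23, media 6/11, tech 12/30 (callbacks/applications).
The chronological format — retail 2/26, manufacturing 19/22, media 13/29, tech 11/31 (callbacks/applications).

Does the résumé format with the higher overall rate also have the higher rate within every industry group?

Yes

Retail: Format A 5/28 = 17.9%, the chronological format 2/26 = 7.7% → Format A
Manufacturing: Format A 22/23 = 95.7%, the chronological format 19/22 = 86.4% → Format A
Media: Format A 6/11 = 54.5%, the chronological format 13/29 = 44.8% → Format A
Tech: Format A 12/30 = 40.0%, the chronological format 11/31 = 35.5% → Format A
Overall: Format A 45/92 = 48.9%, the chronological format 45/108 = 41.7% → Format A
Format A wins overall and in every industry group — no reversal.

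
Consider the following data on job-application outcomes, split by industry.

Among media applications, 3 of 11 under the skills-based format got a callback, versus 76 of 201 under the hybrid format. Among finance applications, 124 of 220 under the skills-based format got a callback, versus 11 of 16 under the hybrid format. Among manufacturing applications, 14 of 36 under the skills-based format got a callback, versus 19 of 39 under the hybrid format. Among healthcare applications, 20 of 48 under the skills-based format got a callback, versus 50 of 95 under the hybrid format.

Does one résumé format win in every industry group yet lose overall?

Yes

Media: the skills-based format 3/11 = 27.3%, the hybrid format 76/201 = 37.8% → the hybrid format
Finance: the skills-based format 124/220 = 56.4%, the hybrid format 11/16 = 68.8% → the hybrid format
Manufacturing: the skills-based format 14/36 = 38.9%, the hybrid format 19/39 = 48.7% → the hybrid format
Healthcare: the skills-based format 20/48 = 41.7%, the hybrid format 50/95 = 52.6% → the hybrid format
Overall: the skills-based format 161/315 = 51.1%, the hybrid format 156/351 = 44.4% → the skills-based format
The hybrid format wins each industry group but the skills-based format wins overall — the comparison reverses. The hybrid format's applications skew toward media, which has a lower base rate.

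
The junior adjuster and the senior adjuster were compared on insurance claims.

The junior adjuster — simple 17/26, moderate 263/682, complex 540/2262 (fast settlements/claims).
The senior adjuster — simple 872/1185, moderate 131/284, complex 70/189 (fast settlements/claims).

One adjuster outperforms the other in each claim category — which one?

the senior adjuster

Simple: the junior adjuster 17/26 = 65.4%, the senior adjuster 872/1185 = 73.6% → the senior adjuster
Moderate: the junior adjuster 263/682 = 38.6%, the senior adjuster 131/284 = 46.1% → the senior adjuster
Complex: the junior adjuster 540/2262 = 23.9%, the senior adjuster 70/189 = 37.0% → the senior adjuster
The senior adjuster has the higher rate in all 3 groups.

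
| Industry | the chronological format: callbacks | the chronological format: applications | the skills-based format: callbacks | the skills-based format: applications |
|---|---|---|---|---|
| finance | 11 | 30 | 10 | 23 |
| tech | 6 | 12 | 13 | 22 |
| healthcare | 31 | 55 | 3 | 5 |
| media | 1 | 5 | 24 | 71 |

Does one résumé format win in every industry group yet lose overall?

Yes

Finance: the chronological format 11/30 = 36.7%, the skills-based format 10/23 = 43.5% → the skills-based format
Tech: the chronological format 6/12 = 50.0%, the skills-based format 13/22 = 59.1% → the skills-based format
Healthcare: the chronological format 31/55 = 56.4%, the skills-based format 3/5 = 60.0% → the skills-based format
Media: the chronological format 1/5 = 20.0%, the skills-based format 24/71 = 33.8% → the skills-based format
Overall: the chronological format 49/102 = 48.0%, the skills-based format 50/121 = 41.3% → the chronological format
The skills-based format wins each industry group but the chronological format wins overall — the comparison reverses. The skills-based format's applications skew toward media, which has a lower base rate.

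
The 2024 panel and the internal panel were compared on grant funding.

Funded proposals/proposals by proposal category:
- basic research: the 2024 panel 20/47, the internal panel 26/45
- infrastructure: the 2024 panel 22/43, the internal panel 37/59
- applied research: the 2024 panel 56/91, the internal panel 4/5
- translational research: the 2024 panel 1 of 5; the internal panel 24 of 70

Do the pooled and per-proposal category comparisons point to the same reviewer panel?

Basic research: the 2024 panel 20/47 = 42.6%, the internal panel 26/45 = 57.8% → the internal panel
Infrastructure: the 2024 panel 22/43 = 51.2%, the internal panel 37/59 = 62.7% → the internal panel
Applied research: the 2024 panel 56/91 = 61.5%, the internal panel 4/5 = 80.0% → the internal panel
Translational research: the 2024 panel 1/5 = 20.0%, the internal panel 24/70 = 34.3% → the internal panel
Overall: the 2024 panel 99/186 = 53.2%, the internal panel 91/179 = 50.8% → the 2024 panel
The internal panel wins each proposal group but the 2024 panel wins overall — the comparison reverses. The internal panel's proposals skew toward translational research, which has a lower base rate.

No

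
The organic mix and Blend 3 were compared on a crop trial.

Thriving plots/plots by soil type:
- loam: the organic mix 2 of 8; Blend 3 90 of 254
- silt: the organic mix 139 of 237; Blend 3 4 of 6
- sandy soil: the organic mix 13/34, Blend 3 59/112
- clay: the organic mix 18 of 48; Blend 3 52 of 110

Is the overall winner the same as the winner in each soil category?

No

Loam: the organic mix 2/8 = 25.0%, Blend 3 90/254 = 35.4% → Blend 3
Silt: the organic mix 139/237 = 58.6%, Blend 3 4/6 = 66.7% → Blend 3
Sandy soil: the organic mix 13/34 = 38.2%, Blend 3 59/112 = 52.7% → Blend 3
Clay: the organic mix 18/48 = 37.5%, Blend 3 52/110 = 47.3% → Blend 3
Overall: the organic mix 172/327 = 52.6%, Blend 3 205/482 = 42.5% → the organic mix
Blend 3 wins each soil group but the organic mix wins overall — the comparison reverses. Blend 3's plots skew toward loam, which has a lower base rate.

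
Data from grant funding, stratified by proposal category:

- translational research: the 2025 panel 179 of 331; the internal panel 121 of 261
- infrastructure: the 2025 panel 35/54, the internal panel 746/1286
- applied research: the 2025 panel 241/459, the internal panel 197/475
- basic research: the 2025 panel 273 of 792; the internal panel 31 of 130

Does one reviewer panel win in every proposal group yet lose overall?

Translational research: the 2025 panel 179/331 = 54.1%, the internal panel 121/261 = 46.4% → the 2025 panel
Infrastructure: the 2025 panel 35/54 = 64.8%, the internal panel 746/1286 = 58.0% → the 2025 panel
Applied research: the 2025 panel 241/459 = 52.5%, the internal panel 197/475 = 41.5% → the 2025 panel
Basic research: the 2025 panel 273/792 = 34.5%, the internal panel 31/130 = 23.8% → the 2025 panel
Overall: the 2025 panel 728/1636 = 44.5%, the internal panel 1095/2152 = 50.9% → the internal panel
The 2025 panel wins each proposal group but the internal panel wins overall — the comparison reverses. The 2025 panel's proposals skew toward basic research, which has a lower base rate.

Yes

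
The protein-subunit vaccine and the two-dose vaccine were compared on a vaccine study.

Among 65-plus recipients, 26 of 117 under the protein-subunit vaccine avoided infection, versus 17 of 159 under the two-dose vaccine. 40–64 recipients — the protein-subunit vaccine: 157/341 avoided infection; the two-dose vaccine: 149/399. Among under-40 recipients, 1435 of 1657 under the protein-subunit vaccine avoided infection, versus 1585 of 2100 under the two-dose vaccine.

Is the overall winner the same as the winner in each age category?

Yes

65-plus: the protein-subunit vaccine 26/117 = 22.2%, the two-dose vaccine 17/159 = 10.7% → the protein-subunit vaccine
40–64: the protein-subunit vaccine 157/341 = 46.0%, the two-dose vaccine 149/399 = 37.3% → the protein-subunit vaccine
Under-40: the protein-subunit vaccine 1435/1657 = 86.6%, the two-dose vaccine 1585/2100 = 75.5% → the protein-subunit vaccine
Overall: the protein-subunit vaccine 1618/2115 = 76.5%, the two-dose vaccine 1751/2658 = 65.9% → the protein-subunit vaccine
The protein-subunit vaccine wins overall and in every age group — no reversal.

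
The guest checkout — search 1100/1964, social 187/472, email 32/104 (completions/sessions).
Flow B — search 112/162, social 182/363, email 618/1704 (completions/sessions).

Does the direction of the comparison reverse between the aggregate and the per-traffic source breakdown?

Search: the guest checkout 1100/1964 = 56.0%, Flow B 112/162 = 69.1% → Flow B
Social: the guest checkout 187/472 = 39.6%, Flow B 182/363 = 50.1% → Flow B
Email: the guest checkout 32/104 = 30.8%, Flow B 618/1704 = 36.3% → Flow B
Overall: the guest checkout 1319/2540 = 51.9%, Flow B 912/2229 = 40.9% → the guest checkout
Flow B wins each traffic group but the guest checkout wins overall — the comparison reverses. Flow B's sessions skew toward email, which has a lower base rate.

Yes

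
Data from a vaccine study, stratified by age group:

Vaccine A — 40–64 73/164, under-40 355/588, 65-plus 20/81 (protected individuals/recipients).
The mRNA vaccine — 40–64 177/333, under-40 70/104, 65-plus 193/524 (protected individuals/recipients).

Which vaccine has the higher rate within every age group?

the mRNA vaccine

40–64: Vaccine A 73/164 = 44.5%, the mRNA vaccine 177/333 = 53.2% → the mRNA vaccine
Under-40: Vaccine A 355/588 = 60.4%, the mRNA vaccine 70/104 = 67.3% → the mRNA vaccine
65-plus: Vaccine A 20/81 = 24.7%, the mRNA vaccine 193/524 = 36.8% → the mRNA vaccine
The mRNA vaccine has the higher rate in all 3 groups.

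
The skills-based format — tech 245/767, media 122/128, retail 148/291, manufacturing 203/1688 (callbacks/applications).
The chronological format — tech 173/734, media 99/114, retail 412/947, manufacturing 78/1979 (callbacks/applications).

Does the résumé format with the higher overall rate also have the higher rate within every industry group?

Yes

Tech: the skills-based format 245/767 = 31.9%, the chronological format 173/734 = 23.6% → the skills-based format
Media: the skills-based format 122/128 = 95.3%, the chronological format 99/114 = 86.8% → the skills-based format
Retail: the skills-based format 148/291 = 50.9%, the chronological format 412/947 = 43.5% → the skills-based format
Manufacturing: the skills-based format 203/1688 = 12.0%, the chronological format 78/1979 = 3.9% → the skills-based format
Overall: the skills-based format 718/2874 = 25.0%, the chronological format 762/3774 = 20.2% → the skills-based format
The skills-based format wins overall and in every industry group — no reversal.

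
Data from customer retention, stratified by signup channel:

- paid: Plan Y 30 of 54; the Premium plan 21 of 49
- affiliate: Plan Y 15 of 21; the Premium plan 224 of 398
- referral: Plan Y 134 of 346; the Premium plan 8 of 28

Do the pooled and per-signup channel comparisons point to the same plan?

Paid: Plan Y 30/54 = 55.6%, the Premium plan 21/49 = 42.9% → Plan Y
Affiliate: Plan Y 15/21 = 71.4%, the Premium plan 224/398 = 56.3% → Plan Y
Referral: Plan Y 134/346 = 38.7%, the Premium plan 8/28 = 28.6% → Plan Y
Overall: Plan Y 179/421 = 42.5%, the Premium plan 253/475 = 53.3% → the Premium plan
Plan Y wins each signup group but the Premium plan wins overall — the comparison reverses. Plan Y's customers skew toward referral, which has a lower base rate.

No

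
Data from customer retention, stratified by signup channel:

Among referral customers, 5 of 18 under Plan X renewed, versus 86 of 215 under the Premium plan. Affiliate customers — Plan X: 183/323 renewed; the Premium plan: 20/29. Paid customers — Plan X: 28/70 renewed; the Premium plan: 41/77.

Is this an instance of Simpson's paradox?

Referral: Plan X 5/18 = 27.8%, the Premium plan 86/215 = 40.0% → the Premium plan
Affiliate: Plan X 183/323 = 56.7%, the Premium plan 20/29 = 69.0% → the Premium plan
Paid: Plan X 28/70 = 40.0%, the Premium plan 41/77 = 53.2% → the Premium plan
Overall: Plan X 216/411 = 52.6%, the Premium plan 147/321 = 45.8% → Plan X
The Premium plan wins each signup group but Plan X wins overall — the comparison reverses. The Premium plan's customers skew toward referral, which has a lower base rate.

Yes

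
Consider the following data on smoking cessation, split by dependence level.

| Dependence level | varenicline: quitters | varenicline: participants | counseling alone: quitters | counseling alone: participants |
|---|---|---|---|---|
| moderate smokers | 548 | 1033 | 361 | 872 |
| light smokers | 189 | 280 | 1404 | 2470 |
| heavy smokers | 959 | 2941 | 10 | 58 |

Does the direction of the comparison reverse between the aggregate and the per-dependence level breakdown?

Moderate smokers: varenicline 548/1033 = 53.0%, counseling alone 361/872 = 41.4% → varenicline
Light smokers: varenicline 189/280 = 67.5%, counseling alone 1404/2470 = 56.8% → varenicline
Heavy smokers: varenicline 959/2941 = 32.6%, counseling alone 10/58 = 17.2% → varenicline
Overall: varenicline 1696/4254 = 39.9%, counseling alone 1775/3400 = 52.2% → counseling alone
Varenicline wins each dependence group but counseling alone wins overall — the comparison reverses. Varenicline's participants skew toward heavy smokers, which has a lower base rate.

Yes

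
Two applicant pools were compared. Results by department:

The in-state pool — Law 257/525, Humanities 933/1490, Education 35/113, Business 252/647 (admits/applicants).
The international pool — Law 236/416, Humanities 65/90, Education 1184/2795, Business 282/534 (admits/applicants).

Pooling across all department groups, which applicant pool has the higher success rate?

the in-state pool

Law: the in-state pool 257/525 = 49.0%, the international pool 236/416 = 56.7% → the international pool
Humanities: the in-state pool 933/1490 = 62.6%, the international pool 65/90 = 72.2% → the international pool
Education: the in-state pool 35/113 = 31.0%, the international pool 1184/2795 = 42.4% → the international pool
Business: the in-state pool 252/647 = 38.9%, the international pool 282/534 = 52.8% → the international pool
Overall: the in-state pool 1477/2775 = 53.2%, the international pool 1767/3835 = 46.1% → the in-state pool
(The international pool wins every department group but the in-state pool wins overall — the international pool's applicants skew toward the low-rate Education group.)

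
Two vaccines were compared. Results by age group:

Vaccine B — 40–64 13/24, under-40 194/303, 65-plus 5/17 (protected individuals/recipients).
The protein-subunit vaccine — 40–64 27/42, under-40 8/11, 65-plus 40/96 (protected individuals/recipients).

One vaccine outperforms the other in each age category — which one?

40–64: Vaccine B 13/24 = 54.2%, the protein-subunit vaccine 27/42 = 64.3% → the protein-subunit vaccine
Under-40: Vaccine B 194/303 = 64.0%, the protein-subunit vaccine 8/11 = 72.7% → the protein-subunit vaccine
65-plus: Vaccine B 5/17 = 29.4%, the protein-subunit vaccine 40/96 = 41.7% → the protein-subunit vaccine
The protein-subunit vaccine has the higher rate in all 3 groups.

the protein-subunit vaccine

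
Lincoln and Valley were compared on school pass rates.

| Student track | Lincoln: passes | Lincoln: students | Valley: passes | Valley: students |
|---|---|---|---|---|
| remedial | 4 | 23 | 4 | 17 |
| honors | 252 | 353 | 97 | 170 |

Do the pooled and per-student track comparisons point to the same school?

No

Remedial: Lincoln 4/23 = 17.4%, Valley 4/17 = 23.5% → Valley
Honors: Lincoln 252/353 = 71.4%, Valley 97/170 = 57.1% → Lincoln
Overall: Lincoln 256/376 = 68.1%, Valley 101/187 = 54.0% → Lincoln
Neither sweeps: Lincoln wins 1 of 2 groups, Valley wins 1. Lincoln wins overall but not every group — no Simpson reversal.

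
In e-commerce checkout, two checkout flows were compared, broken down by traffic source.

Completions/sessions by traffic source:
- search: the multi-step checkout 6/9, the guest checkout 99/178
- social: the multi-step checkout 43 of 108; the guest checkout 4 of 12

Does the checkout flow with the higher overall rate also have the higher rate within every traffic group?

No

Search: the multi-step checkout 6/9 = 66.7%, the guest checkout 99/178 = 55.6% → the multi-step checkout
Social: the multi-step checkout 43/108 = 39.8%, the guest checkout 4/12 = 33.3% → the multi-step checkout
Overall: the multi-step checkout 49/117 = 41.9%, the guest checkout 103/190 = 54.2% → the guest checkout
The multi-step checkout wins each traffic group but the guest checkout wins overall — the comparison reverses. The multi-step checkout's sessions skew toward social, which has a lower base rate.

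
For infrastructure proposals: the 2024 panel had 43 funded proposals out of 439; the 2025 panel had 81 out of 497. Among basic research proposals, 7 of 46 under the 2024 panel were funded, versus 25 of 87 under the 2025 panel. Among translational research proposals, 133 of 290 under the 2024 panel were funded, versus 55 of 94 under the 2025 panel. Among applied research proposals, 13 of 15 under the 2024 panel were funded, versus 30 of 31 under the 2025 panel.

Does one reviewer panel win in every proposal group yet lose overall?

Infrastructure: the 2024 panel 43/439 = 9.8%, the 2025 panel 81/497 = 16.3% → the 2025 panel
Basic research: the 2024 panel 7/46 = 15.2%, the 2025 panel 25/87 = 28.7% → the 2025 panel
Translational research: the 2024 panel 133/290 = 45.9%, the 2025 panel 55/94 = 58.5% → the 2025 panel
Applied research: the 2024 panel 13/15 = 86.7%, the 2025 panel 30/31 = 96.8% → the 2025 panel
Overall: the 2024 panel 196/790 = 24.8%, the 2025 panel 191/709 = 26.9% → the 2025 panel
The 2025 panel wins overall and in every proposal group — no reversal.

No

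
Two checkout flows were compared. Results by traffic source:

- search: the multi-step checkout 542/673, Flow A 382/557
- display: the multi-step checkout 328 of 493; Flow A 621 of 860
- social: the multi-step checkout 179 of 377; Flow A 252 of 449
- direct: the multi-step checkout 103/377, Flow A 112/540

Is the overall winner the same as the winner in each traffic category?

No

Search: the multi-step checkout 542/673 = 80.5%, Flow A 382/557 = 68.6% → the multi-step checkout
Display: the multi-step checkout 328/493 = 66.5%, Flow A 621/860 = 72.2% → Flow A
Social: the multi-step checkout 179/377 = 47.5%, Flow A 252/449 = 56.1% → Flow A
Direct: the multi-step checkout 103/377 = 27.3%, Flow A 112/540 = 20.7% → the multi-step checkout
Overall: the multi-step checkout 1152/1920 = 60.0%, Flow A 1367/2406 = 56.8% → the multi-step checkout
Neither sweeps: the multi-step checkout wins 2 of 4 groups, Flow A wins 2. The multi-step checkout wins overall but not every group — no Simpson reversal.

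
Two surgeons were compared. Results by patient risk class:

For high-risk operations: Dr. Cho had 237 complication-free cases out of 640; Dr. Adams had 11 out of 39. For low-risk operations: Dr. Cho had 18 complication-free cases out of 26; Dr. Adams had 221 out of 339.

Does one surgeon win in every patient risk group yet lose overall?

Yes

High-risk: Dr. Cho 237/640 = 37.0%, Dr. Adams 11/39 = 28.2% → Dr. Cho
Low-risk: Dr. Cho 18/26 = 69.2%, Dr. Adams 221/339 = 65.2% → Dr. Cho
Overall: Dr. Cho 255/666 = 38.3%, Dr. Adams 232/378 = 61.4% → Dr. Adams
Dr. Cho wins each patient risk group but Dr. Adams wins overall — the comparison reverses. Dr. Cho's operations skew toward high-risk, which has a lower base rate.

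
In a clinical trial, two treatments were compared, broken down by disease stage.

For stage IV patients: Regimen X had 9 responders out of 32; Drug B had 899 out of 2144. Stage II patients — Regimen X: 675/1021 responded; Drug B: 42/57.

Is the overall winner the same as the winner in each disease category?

Stage IV: Regimen X 9/32 = 28.1%, Drug B 899/2144 = 41.9% → Drug B
Stage II: Regimen X 675/1021 = 66.1%, Drug B 42/57 = 73.7% → Drug B
Overall: Regimen X 684/1053 = 65.0%, Drug B 941/2201 = 42.8% → Regimen X
Drug B wins each disease group but Regimen X wins overall — the comparison reverses. Drug B's patients skew toward stage IV, which has a lower base rate.

No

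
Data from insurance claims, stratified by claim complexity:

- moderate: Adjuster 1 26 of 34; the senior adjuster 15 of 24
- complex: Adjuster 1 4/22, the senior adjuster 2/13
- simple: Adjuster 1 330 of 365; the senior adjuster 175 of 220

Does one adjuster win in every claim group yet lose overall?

Moderate: Adjuster 1 26/34 = 76.5%, the senior adjuster 15/24 = 62.5% → Adjuster 1
Complex: Adjuster 1 4/22 = 18.2%, the senior adjuster 2/13 = 15.4% → Adjuster 1
Simple: Adjuster 1 330/365 = 90.4%, the senior adjuster 175/220 = 79.5% → Adjuster 1
Overall: Adjuster 1 360/421 = 85.5%, the senior adjuster 192/257 = 74.7% → Adjuster 1
Adjuster 1 wins overall and in every claim group — no reversal.

No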